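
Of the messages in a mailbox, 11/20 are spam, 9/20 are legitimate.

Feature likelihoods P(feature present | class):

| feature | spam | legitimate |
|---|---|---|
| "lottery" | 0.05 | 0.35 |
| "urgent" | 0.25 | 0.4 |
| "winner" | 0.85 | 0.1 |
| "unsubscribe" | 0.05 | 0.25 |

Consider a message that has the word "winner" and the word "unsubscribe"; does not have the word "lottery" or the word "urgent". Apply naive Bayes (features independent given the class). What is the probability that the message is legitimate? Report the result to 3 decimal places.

spam: 0.55 × (1−0.05) × (1−0.25) × 0.85 × 0.05 = 0.0166546875
legitimate: 0.45 × (1−0.35) × (1−0.4) × 0.1 × 0.25 = 0.0043875
P(legitimate | x) = 0.0043875 / 0.0210421875 ≈ 0.209

0.209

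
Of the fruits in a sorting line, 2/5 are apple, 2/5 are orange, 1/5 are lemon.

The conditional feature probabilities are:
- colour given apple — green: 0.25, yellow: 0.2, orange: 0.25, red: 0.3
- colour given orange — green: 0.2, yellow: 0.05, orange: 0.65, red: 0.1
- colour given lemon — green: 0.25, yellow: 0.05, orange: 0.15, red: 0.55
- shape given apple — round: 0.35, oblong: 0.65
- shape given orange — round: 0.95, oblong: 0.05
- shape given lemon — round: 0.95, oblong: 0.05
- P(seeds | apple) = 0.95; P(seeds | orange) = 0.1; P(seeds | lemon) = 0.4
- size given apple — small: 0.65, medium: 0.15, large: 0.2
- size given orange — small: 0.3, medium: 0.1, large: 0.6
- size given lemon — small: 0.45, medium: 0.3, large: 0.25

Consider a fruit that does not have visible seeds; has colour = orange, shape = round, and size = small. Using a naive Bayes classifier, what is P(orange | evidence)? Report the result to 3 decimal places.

apple: 0.4 × 0.25 × 0.35 × (1−0.95) × 0.65 = 0.0011375
orange: 0.4 × 0.65 × 0.95 × (1−0.1) × 0.3 = 0.06669
lemon: 0.2 × 0.15 × 0.95 × (1−0.4) × 0.45 = 0.007695
P(orange | x) = 0.06669 / 0.0755225 ≈ 0.883

0.883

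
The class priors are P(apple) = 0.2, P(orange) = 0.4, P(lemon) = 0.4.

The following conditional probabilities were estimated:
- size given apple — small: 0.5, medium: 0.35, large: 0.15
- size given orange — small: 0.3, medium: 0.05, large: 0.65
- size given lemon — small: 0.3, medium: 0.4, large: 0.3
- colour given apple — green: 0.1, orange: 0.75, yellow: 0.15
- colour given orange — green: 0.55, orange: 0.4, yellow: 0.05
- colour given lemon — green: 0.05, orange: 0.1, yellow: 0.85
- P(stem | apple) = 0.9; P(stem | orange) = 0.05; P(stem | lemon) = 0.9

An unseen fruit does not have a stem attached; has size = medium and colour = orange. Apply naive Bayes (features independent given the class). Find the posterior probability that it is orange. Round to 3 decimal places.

0.526

apple: 0.2 × 0.35 × 0.75 × (1−0.9) = 0.00525
orange: 0.4 × 0.05 × 0.4 × (1−0.05) = 0.0076
lemon: 0.4 × 0.4 × 0.1 × (1−0.9) = 0.0016
P(orange | x) = 0.0076 / 0.01445 ≈ 0.526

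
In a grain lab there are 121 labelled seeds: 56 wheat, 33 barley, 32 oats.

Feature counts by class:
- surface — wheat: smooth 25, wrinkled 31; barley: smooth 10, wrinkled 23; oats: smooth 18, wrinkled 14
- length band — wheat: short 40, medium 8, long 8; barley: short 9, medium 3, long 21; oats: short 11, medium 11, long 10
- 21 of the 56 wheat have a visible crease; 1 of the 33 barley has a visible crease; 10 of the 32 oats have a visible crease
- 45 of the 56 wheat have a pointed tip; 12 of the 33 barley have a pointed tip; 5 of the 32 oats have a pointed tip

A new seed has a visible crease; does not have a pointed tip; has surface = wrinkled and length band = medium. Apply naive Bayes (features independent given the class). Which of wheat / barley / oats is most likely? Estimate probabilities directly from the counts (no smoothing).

wheat: (56/121) × (31/56) × (8/56) × (21/56) × (11/56) ≈ 0.00269596
barley: (33/121) × (23/33) × (3/33) × (1/33) × (21/33) ≈ 0.000333228
oats: (32/121) × (14/32) × (11/32) × (10/32) × (27/32) ≈ 0.0104869
Highest score → oats.

oats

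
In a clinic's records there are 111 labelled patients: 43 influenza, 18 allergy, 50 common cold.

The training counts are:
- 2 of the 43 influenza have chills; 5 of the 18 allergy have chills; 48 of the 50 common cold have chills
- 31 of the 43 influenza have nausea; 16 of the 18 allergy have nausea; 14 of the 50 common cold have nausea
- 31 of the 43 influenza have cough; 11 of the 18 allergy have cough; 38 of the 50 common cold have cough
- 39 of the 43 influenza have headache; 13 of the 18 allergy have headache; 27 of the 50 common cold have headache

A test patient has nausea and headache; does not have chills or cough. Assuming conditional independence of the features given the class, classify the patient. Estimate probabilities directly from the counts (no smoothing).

influenza: (43/111) × (41/43) × (31/43) × (12/43) × (39/43) ≈ 0.0674005
allergy: (18/111) × (13/18) × (16/18) × (7/18) × (13/18) ≈ 0.0292391
common cold: (50/111) × (2/50) × (14/50) × (12/50) × (27/50) ≈ 0.000653838
Highest score → influenza.

influenza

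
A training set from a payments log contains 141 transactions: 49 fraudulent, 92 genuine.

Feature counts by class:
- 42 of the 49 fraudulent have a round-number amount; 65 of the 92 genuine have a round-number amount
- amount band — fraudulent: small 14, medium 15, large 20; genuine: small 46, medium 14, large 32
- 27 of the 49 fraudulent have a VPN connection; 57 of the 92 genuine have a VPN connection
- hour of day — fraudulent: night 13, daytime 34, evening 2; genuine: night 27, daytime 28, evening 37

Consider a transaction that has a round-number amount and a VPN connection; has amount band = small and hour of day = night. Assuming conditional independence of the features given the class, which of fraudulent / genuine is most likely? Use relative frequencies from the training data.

fraudulent: (49/141) × (42/49) × (14/49) × (27/49) × (13/49) ≈ 0.0124416
genuine: (92/141) × (65/92) × (46/92) × (57/92) × (27/92) ≈ 0.0419109
Highest score → genuine.

genuine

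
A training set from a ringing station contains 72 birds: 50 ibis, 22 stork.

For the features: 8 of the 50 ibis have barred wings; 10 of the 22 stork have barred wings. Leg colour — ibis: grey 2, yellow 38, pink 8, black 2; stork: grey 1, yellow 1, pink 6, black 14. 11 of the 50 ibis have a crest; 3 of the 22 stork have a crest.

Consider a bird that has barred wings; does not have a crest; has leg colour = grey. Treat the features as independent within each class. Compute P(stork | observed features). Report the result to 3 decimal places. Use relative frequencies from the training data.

ibis: (50/72) × (8/50) × (2/50) × (39/50) ≈ 0.00346667
stork: (22/72) × (10/22) × (1/22) × (19/22) ≈ 0.00545225
P(stork | x) = 0.00545225 / 0.00891892 ≈ 0.611

0.611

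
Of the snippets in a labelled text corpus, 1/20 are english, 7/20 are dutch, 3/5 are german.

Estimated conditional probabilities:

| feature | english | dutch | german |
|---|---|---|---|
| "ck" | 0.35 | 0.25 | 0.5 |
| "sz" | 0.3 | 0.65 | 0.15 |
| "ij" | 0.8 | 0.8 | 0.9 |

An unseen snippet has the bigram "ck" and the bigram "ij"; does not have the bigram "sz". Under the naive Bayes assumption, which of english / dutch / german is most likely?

german

english: 0.05 × 0.35 × (1−0.3) × 0.8 = 0.0098
dutch: 0.35 × 0.25 × (1−0.65) × 0.8 = 0.0245
german: 0.6 × 0.5 × (1−0.15) × 0.9 = 0.2295
Highest score → german.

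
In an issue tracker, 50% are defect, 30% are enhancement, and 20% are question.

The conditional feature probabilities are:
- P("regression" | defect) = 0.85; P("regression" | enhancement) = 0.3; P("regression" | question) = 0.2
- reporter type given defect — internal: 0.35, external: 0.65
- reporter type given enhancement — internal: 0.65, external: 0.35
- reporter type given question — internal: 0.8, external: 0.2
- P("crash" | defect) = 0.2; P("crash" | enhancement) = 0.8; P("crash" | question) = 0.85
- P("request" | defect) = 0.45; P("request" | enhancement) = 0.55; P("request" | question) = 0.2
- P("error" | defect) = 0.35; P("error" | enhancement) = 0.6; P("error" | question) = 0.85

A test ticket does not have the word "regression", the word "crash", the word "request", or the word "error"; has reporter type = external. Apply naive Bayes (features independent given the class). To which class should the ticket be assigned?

defect: 0.5 × (1−0.85) × 0.65 × (1−0.2) × (1−0.45) × (1−0.35) = 0.0139425
enhancement: 0.3 × (1−0.3) × 0.35 × (1−0.8) × (1−0.55) × (1−0.6) = 0.002646
question: 0.2 × (1−0.2) × 0.2 × (1−0.85) × (1−0.2) × (1−0.85) = 0.000576
Highest score → defect.

defect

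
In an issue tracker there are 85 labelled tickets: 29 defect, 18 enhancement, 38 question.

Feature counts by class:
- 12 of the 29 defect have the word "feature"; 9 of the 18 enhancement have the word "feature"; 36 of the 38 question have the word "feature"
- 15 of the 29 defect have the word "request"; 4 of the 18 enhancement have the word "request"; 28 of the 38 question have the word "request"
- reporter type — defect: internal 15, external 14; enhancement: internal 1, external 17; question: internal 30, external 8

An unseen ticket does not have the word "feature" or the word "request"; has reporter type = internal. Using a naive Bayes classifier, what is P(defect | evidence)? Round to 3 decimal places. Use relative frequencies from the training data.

0.841

defect: (29/85) × (17/29) × (14/29) × (15/29) ≈ 0.0499405
enhancement: (18/85) × (9/18) × (14/18) × (1/18) ≈ 0.00457516
question: (38/85) × (2/38) × (10/38) × (30/38) ≈ 0.00488838
P(defect | x) = 0.0499405 / 0.05940404 ≈ 0.841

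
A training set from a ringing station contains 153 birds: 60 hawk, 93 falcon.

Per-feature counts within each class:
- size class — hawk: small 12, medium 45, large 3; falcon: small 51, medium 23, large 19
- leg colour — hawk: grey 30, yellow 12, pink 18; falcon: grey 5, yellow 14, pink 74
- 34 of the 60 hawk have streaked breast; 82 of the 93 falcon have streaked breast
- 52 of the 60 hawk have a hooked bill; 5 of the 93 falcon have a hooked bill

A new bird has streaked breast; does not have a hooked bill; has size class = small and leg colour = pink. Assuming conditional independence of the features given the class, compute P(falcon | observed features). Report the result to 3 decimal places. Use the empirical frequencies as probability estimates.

0.992

hawk: (60/153) × (12/60) × (18/60) × (34/60) × (8/60) ≈ 0.00177778
falcon: (93/153) × (51/93) × (74/93) × (82/93) × (88/93) ≈ 0.221288
P(falcon | x) = 0.221288 / 0.22306578 ≈ 0.992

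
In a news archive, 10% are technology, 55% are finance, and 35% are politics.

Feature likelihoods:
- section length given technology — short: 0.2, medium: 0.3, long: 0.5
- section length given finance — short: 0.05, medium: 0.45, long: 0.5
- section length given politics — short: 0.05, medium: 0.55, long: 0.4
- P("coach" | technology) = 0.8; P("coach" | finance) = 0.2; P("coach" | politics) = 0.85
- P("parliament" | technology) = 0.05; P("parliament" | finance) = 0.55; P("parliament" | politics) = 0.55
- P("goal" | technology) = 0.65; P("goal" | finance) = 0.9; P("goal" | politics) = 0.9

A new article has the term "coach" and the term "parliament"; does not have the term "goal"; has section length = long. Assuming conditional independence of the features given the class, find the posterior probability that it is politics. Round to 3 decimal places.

technology: 0.1 × 0.5 × 0.8 × 0.05 × (1−0.65) = 0.0007
finance: 0.55 × 0.5 × 0.2 × 0.55 × (1−0.9) = 0.003025
politics: 0.35 × 0.4 × 0.85 × 0.55 × (1−0.9) = 0.006545
P(politics | x) = 0.006545 / 0.01027 ≈ 0.637

0.637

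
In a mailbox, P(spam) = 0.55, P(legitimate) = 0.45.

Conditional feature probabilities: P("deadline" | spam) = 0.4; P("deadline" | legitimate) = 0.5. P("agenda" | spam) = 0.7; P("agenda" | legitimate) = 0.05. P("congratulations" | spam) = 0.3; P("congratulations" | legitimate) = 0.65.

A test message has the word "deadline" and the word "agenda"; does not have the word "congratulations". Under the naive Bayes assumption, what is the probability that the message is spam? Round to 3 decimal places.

spam: 0.55 × 0.4 × 0.7 × (1−0.3) = 0.1078
legitimate: 0.45 × 0.5 × 0.05 × (1−0.65) = 0.0039375
P(spam | x) = 0.1078 / 0.1117375 ≈ 0.965

0.965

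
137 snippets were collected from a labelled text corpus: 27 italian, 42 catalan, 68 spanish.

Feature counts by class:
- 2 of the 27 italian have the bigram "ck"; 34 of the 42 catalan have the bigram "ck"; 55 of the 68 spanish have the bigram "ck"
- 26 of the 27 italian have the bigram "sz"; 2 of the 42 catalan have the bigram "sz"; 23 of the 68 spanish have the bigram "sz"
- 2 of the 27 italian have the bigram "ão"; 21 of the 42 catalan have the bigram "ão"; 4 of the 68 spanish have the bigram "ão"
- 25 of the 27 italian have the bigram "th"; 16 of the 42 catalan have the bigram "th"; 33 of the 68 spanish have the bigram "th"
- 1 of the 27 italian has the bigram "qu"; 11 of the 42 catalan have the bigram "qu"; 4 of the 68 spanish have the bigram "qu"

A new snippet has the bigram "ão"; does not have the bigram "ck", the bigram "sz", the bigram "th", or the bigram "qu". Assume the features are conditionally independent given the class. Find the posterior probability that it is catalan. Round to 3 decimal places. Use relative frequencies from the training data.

italian: (27/137) × (25/27) × (1/27) × (2/27) × (2/27) × (26/27) ≈ 0.0000357106
catalan: (42/137) × (8/42) × (40/42) × (21/42) × (26/42) × (31/42) ≈ 0.0127053
spanish: (68/137) × (13/68) × (45/68) × (4/68) × (35/68) × (64/68) ≈ 0.0017894
P(catalan | x) = 0.0127053 / 0.0145304106 ≈ 0.874

0.874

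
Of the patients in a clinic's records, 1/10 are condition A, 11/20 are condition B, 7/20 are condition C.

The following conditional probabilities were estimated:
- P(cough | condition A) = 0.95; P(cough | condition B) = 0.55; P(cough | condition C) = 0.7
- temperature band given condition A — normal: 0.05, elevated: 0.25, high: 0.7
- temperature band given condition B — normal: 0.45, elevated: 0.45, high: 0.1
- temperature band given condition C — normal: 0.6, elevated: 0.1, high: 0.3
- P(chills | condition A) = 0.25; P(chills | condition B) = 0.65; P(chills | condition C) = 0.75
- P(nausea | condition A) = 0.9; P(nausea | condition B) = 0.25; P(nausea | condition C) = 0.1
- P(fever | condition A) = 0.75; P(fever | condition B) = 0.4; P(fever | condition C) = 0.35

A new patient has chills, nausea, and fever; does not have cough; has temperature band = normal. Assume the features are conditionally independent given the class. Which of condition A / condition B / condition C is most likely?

condition A: 0.1 × (1−0.95) × 0.05 × 0.25 × 0.9 × 0.75 = 0.0000421875
condition B: 0.55 × (1−0.55) × 0.45 × 0.65 × 0.25 × 0.4 = 0.007239375
condition C: 0.35 × (1−0.7) × 0.6 × 0.75 × 0.1 × 0.35 = 0.00165375
Highest score → condition B.

condition B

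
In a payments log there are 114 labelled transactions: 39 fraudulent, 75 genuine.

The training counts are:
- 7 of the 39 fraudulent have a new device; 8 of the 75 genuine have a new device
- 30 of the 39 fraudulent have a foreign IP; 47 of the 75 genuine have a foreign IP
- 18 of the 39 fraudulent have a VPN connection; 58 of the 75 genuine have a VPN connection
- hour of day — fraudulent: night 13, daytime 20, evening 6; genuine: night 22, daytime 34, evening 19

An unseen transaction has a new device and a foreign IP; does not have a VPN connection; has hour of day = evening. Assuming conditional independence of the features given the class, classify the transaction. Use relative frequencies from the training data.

fraudulent

fraudulent: (39/114) × (7/39) × (30/39) × (21/39) × (6/39) ≈ 0.00391283
genuine: (75/114) × (8/75) × (47/75) × (17/75) × (19/75) ≈ 0.00252523
Highest score → fraudulent.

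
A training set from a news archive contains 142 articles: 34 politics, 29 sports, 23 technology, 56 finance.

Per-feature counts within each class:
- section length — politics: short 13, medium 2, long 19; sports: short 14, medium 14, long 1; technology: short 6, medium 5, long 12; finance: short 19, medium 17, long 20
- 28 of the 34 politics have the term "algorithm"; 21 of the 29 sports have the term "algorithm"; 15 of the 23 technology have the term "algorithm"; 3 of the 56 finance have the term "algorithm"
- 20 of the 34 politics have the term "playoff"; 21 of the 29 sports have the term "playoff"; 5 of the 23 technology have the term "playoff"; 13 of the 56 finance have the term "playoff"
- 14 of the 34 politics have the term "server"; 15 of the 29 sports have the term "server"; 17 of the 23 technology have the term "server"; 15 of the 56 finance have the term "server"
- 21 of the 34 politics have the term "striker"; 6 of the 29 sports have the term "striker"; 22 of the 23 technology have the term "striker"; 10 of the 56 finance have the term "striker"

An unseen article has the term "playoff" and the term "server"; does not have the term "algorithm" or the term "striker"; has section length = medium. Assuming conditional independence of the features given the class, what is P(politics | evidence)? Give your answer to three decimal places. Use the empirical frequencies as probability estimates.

0.016

politics: (34/142) × (2/34) × (6/34) × (20/34) × (14/34) × (13/34) ≈ 0.000230186
sports: (29/142) × (14/29) × (8/29) × (21/29) × (15/29) × (23/29) ≈ 0.00807934
technology: (23/142) × (5/23) × (8/23) × (5/23) × (17/23) × (1/23) ≈ 0.0000855617
finance: (56/142) × (17/56) × (53/56) × (13/56) × (15/56) × (46/56) ≈ 0.00578731
P(politics | x) = 0.000230186 / 0.0141823977 ≈ 0.016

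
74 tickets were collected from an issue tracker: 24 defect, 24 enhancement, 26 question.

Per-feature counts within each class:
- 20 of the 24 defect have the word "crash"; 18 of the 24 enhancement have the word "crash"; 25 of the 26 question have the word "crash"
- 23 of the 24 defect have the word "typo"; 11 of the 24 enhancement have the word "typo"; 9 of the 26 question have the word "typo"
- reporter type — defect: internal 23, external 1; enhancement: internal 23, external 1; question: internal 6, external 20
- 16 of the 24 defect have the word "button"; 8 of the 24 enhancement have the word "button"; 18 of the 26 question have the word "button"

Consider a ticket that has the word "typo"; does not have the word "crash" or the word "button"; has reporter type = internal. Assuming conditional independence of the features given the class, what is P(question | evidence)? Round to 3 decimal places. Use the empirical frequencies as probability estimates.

defect: (24/74) × (4/24) × (23/24) × (23/24) × (8/24) ≈ 0.0165478
enhancement: (24/74) × (6/24) × (11/24) × (23/24) × (16/24) ≈ 0.0237425
question: (26/74) × (1/26) × (9/26) × (6/26) × (8/26) ≈ 0.000332148
P(question | x) = 0.000332148 / 0.040622448 ≈ 0.008

0.008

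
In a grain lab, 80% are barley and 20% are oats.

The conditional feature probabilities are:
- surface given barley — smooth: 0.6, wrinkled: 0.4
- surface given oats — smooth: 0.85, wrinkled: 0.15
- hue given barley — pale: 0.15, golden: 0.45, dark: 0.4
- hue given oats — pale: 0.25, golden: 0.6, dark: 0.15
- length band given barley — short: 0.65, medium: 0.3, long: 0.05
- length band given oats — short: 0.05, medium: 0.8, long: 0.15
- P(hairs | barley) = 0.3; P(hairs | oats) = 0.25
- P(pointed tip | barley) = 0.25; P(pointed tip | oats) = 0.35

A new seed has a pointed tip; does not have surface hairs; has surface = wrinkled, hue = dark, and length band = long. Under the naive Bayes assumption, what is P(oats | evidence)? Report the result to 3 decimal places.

0.137

barley: 0.8 × 0.4 × 0.4 × 0.05 × (1−0.3) × 0.25 = 0.00112
oats: 0.2 × 0.15 × 0.15 × 0.15 × (1−0.25) × 0.35 = 0.0001771875
P(oats | x) = 0.0001771875 / 0.0012971875 ≈ 0.137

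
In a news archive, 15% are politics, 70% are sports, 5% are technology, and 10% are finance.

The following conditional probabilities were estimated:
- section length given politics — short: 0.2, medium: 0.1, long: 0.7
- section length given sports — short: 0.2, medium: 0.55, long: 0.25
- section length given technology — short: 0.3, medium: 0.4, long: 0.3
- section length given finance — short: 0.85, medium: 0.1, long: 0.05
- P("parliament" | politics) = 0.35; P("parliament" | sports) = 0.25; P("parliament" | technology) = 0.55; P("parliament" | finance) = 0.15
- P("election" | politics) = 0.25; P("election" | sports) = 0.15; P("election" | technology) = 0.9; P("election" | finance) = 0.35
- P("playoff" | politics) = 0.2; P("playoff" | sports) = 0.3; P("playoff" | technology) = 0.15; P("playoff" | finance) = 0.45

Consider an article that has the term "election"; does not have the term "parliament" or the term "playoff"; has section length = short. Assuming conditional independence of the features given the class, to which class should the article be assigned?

finance

politics: 0.15 × 0.2 × (1−0.35) × 0.25 × (1−0.2) = 0.0039
sports: 0.7 × 0.2 × (1−0.25) × 0.15 × (1−0.3) = 0.011025
technology: 0.05 × 0.3 × (1−0.55) × 0.9 × (1−0.15) = 0.00516375
finance: 0.1 × 0.85 × (1−0.15) × 0.35 × (1−0.45) = 0.013908125
Highest score → finance.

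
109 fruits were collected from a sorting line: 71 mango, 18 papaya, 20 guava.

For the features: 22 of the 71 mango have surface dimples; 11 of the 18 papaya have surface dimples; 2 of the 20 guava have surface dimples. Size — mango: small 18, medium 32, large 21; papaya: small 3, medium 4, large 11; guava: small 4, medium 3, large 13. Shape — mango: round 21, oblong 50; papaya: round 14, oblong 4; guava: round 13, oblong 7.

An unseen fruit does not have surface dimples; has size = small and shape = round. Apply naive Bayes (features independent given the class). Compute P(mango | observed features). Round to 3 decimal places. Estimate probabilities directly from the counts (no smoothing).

0.531

mango: (71/109) × (49/71) × (18/71) × (21/71) ≈ 0.0337089
papaya: (18/109) × (7/18) × (3/18) × (14/18) ≈ 0.00832484
guava: (20/109) × (18/20) × (4/20) × (13/20) ≈ 0.0214679
P(mango | x) = 0.0337089 / 0.06350164 ≈ 0.531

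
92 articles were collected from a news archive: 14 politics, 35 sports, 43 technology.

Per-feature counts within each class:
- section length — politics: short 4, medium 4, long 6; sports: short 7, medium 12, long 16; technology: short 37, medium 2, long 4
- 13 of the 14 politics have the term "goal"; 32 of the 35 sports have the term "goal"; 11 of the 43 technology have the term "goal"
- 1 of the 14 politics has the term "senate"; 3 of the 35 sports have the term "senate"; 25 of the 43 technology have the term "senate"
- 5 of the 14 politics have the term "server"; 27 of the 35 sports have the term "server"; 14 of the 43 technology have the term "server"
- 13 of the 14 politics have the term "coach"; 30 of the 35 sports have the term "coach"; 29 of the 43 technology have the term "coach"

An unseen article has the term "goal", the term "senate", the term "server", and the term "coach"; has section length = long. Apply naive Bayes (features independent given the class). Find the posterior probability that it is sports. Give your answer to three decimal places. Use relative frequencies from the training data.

politics: (14/92) × (6/14) × (13/14) × (1/14) × (5/14) × (13/14) ≈ 0.00143452
sports: (35/92) × (16/35) × (32/35) × (3/35) × (27/35) × (30/35) ≈ 0.0090119
technology: (43/92) × (4/43) × (11/43) × (25/43) × (14/43) × (29/43) ≈ 0.0014199
P(sports | x) = 0.0090119 / 0.01186632 ≈ 0.759

0.759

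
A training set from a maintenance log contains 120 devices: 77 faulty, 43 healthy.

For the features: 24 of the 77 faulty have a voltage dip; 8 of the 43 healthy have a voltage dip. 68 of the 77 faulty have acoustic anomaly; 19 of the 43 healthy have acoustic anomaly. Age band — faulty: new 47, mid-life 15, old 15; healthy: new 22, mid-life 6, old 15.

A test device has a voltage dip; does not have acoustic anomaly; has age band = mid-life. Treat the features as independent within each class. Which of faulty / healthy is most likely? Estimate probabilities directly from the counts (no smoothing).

healthy

faulty: (77/120) × (24/77) × (9/77) × (15/77) ≈ 0.00455389
healthy: (43/120) × (8/43) × (24/43) × (6/43) ≈ 0.005192
Highest score → healthy.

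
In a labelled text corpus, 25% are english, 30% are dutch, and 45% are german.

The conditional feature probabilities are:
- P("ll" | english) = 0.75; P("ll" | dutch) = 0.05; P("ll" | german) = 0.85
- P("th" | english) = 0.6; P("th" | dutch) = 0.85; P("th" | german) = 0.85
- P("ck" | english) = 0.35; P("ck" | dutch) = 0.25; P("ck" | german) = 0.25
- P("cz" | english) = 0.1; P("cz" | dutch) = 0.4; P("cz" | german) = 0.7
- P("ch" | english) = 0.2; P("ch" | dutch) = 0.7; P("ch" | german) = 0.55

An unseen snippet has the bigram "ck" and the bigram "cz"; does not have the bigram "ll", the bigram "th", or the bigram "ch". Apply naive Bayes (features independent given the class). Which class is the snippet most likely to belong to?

dutch

english: 0.25 × (1−0.75) × (1−0.6) × 0.35 × 0.1 × (1−0.2) = 0.0007
dutch: 0.3 × (1−0.05) × (1−0.85) × 0.25 × 0.4 × (1−0.7) = 0.0012825
german: 0.45 × (1−0.85) × (1−0.85) × 0.25 × 0.7 × (1−0.55) = 0.00079734375
Highest score → dutch.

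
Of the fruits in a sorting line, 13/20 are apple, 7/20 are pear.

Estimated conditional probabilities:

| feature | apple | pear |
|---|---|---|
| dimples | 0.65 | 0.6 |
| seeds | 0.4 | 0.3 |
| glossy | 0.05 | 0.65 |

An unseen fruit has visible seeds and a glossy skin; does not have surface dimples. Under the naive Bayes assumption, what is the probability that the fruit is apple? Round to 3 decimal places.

0.143

apple: 0.65 × (1−0.65) × 0.4 × 0.05 = 0.00455
pear: 0.35 × (1−0.6) × 0.3 × 0.65 = 0.0273
P(apple | x) = 0.00455 / 0.03185 ≈ 0.143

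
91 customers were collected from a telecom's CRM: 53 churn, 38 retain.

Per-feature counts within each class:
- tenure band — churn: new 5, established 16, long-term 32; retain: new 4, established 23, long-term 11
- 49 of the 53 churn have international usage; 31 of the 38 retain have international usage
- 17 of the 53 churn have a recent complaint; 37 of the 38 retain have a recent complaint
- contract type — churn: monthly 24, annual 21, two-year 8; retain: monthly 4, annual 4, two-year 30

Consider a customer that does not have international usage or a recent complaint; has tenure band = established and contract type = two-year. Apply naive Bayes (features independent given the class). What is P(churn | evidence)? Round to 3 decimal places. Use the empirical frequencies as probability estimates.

0.584

churn: (53/91) × (16/53) × (4/53) × (36/53) × (8/53) ≈ 0.00136052
retain: (38/91) × (23/38) × (7/38) × (1/38) × (30/38) ≈ 0.000967286
P(churn | x) = 0.00136052 / 0.002327806 ≈ 0.584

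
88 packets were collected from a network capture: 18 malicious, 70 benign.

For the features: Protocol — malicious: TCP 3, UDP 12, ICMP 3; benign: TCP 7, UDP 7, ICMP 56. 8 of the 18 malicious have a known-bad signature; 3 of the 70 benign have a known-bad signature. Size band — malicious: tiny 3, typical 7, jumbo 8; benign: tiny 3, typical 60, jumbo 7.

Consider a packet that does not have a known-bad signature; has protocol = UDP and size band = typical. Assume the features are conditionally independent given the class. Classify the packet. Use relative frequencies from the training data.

benign

malicious: (18/88) × (12/18) × (10/18) × (7/18) ≈ 0.0294613
benign: (70/88) × (7/70) × (67/70) × (60/70) ≈ 0.0652597
Highest score → benign.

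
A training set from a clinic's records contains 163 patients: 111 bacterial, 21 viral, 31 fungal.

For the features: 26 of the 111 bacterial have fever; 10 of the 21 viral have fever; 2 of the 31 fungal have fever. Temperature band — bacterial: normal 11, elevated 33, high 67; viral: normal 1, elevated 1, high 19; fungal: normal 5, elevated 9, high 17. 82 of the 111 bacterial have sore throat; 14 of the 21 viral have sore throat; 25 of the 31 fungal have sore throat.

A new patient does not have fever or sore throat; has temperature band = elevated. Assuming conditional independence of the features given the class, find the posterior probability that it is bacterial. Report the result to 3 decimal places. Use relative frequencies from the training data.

0.785

bacterial: (111/163) × (85/111) × (33/111) × (29/111) ≈ 0.0405039
viral: (21/163) × (11/21) × (1/21) × (7/21) ≈ 0.00107119
fungal: (31/163) × (29/31) × (9/31) × (6/31) ≈ 0.00999725
P(bacterial | x) = 0.0405039 / 0.05157234 ≈ 0.785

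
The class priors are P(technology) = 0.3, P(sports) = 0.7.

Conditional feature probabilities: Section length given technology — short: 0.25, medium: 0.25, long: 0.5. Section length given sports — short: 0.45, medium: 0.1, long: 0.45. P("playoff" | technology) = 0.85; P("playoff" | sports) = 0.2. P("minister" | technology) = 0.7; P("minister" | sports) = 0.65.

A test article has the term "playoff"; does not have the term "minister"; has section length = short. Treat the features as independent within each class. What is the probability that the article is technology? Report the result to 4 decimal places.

technology: 0.3 × 0.25 × 0.85 × (1−0.7) = 0.019125
sports: 0.7 × 0.45 × 0.2 × (1−0.65) = 0.02205
P(technology | x) = 0.019125 / 0.041175 ≈ 0.4645

0.4645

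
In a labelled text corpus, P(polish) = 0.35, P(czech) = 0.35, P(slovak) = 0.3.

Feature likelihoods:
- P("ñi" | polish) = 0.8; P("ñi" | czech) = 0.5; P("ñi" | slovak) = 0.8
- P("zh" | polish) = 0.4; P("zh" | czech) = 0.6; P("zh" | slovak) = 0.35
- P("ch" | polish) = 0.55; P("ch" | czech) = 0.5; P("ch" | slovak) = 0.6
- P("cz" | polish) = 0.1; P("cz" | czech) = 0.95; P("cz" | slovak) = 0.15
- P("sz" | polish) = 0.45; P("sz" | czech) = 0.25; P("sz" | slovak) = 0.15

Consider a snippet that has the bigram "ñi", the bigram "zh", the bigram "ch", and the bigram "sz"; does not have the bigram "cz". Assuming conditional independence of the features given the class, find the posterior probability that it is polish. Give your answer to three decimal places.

0.779

polish: 0.35 × 0.8 × 0.4 × 0.55 × (1−0.1) × 0.45 = 0.024948
czech: 0.35 × 0.5 × 0.6 × 0.5 × (1−0.95) × 0.25 = 0.00065625
slovak: 0.3 × 0.8 × 0.35 × 0.6 × (1−0.15) × 0.15 = 0.006426
P(polish | x) = 0.024948 / 0.03203025 ≈ 0.779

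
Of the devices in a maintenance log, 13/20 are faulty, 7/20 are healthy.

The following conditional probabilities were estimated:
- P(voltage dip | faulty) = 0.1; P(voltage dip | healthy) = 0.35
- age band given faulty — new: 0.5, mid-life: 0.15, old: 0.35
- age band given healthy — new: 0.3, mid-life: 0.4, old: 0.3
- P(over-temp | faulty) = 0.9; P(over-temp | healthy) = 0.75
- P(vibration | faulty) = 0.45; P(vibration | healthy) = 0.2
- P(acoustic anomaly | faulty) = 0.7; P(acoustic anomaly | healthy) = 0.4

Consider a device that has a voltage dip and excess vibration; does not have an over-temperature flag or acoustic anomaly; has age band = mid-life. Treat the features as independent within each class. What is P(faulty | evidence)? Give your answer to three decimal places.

0.082

faulty: 0.65 × 0.1 × 0.15 × (1−0.9) × 0.45 × (1−0.7) = 0.000131625
healthy: 0.35 × 0.35 × 0.4 × (1−0.75) × 0.2 × (1−0.4) = 0.00147
P(faulty | x) = 0.000131625 / 0.001601625 ≈ 0.082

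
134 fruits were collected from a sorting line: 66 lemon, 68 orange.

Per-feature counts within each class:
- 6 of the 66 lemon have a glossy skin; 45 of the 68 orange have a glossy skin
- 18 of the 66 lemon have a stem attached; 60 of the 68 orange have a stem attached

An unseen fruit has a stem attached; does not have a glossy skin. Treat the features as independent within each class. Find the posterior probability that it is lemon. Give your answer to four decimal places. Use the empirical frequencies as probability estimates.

lemon: (66/134) × (60/66) × (18/66) ≈ 0.122117
orange: (68/134) × (23/68) × (60/68) ≈ 0.151449
P(lemon | x) = 0.122117 / 0.273566 ≈ 0.4464

0.4464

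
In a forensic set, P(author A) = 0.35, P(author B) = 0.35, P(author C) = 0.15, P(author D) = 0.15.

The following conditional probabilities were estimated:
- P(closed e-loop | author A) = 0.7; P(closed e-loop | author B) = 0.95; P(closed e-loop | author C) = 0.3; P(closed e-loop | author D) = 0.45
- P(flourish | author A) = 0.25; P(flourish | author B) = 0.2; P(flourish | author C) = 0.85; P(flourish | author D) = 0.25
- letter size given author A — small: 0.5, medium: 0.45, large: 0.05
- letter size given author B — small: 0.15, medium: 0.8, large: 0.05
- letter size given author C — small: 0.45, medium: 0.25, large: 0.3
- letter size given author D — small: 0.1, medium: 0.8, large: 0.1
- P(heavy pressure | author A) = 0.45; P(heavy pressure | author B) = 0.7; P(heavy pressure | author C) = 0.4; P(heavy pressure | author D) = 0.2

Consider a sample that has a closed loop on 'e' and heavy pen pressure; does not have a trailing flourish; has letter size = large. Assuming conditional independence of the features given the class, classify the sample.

author B

author A: 0.35 × 0.7 × (1−0.25) × 0.05 × 0.45 = 0.004134375
author B: 0.35 × 0.95 × (1−0.2) × 0.05 × 0.7 = 0.00931
author C: 0.15 × 0.3 × (1−0.85) × 0.3 × 0.4 = 0.00081
author D: 0.15 × 0.45 × (1−0.25) × 0.1 × 0.2 = 0.0010125
Highest score → author B.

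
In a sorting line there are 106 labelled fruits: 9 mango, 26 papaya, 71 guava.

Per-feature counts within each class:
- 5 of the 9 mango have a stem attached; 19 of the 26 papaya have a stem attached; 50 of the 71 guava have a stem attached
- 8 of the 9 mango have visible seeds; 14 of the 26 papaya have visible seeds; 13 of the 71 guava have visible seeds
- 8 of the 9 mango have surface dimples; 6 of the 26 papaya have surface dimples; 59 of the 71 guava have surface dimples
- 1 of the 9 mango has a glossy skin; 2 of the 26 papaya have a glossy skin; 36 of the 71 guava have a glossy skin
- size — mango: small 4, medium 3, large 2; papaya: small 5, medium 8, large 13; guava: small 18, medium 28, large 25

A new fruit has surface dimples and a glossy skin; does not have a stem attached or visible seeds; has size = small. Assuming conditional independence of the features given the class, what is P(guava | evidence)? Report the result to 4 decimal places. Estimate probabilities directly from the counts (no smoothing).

mango: (9/106) × (4/9) × (1/9) × (8/9) × (1/9) × (4/9) ≈ 0.000184049
papaya: (26/106) × (7/26) × (12/26) × (6/26) × (2/26) × (5/26) ≈ 0.000104047
guava: (71/106) × (21/71) × (58/71) × (59/71) × (36/71) × (18/71) ≈ 0.0172876
P(guava | x) = 0.0172876 / 0.017575696 ≈ 0.9836

0.9836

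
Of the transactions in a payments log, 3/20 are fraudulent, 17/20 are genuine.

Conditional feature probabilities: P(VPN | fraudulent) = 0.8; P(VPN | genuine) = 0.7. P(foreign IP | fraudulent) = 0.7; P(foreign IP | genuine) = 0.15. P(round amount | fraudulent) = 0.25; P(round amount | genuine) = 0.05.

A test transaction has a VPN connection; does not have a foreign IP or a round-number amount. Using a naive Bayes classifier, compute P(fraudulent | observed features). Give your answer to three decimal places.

0.053

fraudulent: 0.15 × 0.8 × (1−0.7) × (1−0.25) = 0.027
genuine: 0.85 × 0.7 × (1−0.15) × (1−0.05) = 0.4804625
P(fraudulent | x) = 0.027 / 0.5074625 ≈ 0.053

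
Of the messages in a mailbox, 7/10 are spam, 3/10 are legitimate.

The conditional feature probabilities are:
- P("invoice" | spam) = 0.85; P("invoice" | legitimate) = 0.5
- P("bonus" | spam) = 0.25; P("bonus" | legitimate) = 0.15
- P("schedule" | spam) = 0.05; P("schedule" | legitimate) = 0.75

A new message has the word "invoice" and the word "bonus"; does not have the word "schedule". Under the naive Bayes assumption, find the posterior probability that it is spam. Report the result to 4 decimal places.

0.9617

spam: 0.7 × 0.85 × 0.25 × (1−0.05) = 0.1413125
legitimate: 0.3 × 0.5 × 0.15 × (1−0.75) = 0.005625
P(spam | x) = 0.1413125 / 0.1469375 ≈ 0.9617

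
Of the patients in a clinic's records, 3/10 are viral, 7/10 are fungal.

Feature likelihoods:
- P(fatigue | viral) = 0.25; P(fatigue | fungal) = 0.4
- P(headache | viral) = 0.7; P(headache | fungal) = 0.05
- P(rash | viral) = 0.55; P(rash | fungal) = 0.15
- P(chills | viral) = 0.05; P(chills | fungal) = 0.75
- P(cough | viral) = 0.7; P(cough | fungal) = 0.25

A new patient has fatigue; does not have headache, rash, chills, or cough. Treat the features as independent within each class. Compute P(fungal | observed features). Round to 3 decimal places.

viral: 0.3 × 0.25 × (1−0.7) × (1−0.55) × (1−0.05) × (1−0.7) = 0.002885625
fungal: 0.7 × 0.4 × (1−0.05) × (1−0.15) × (1−0.75) × (1−0.25) = 0.04239375
P(fungal | x) = 0.04239375 / 0.045279375 ≈ 0.936

0.936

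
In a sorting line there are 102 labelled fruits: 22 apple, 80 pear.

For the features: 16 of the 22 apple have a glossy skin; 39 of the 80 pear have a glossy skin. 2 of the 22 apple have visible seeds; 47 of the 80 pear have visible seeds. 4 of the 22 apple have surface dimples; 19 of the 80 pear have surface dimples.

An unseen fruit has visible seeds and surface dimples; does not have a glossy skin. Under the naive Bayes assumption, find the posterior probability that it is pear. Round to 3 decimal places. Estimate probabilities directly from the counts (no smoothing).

apple: (22/102) × (6/22) × (2/22) × (4/22) ≈ 0.00097229
pear: (80/102) × (41/80) × (47/80) × (19/80) ≈ 0.0560861
P(pear | x) = 0.0560861 / 0.05705839 ≈ 0.983

0.983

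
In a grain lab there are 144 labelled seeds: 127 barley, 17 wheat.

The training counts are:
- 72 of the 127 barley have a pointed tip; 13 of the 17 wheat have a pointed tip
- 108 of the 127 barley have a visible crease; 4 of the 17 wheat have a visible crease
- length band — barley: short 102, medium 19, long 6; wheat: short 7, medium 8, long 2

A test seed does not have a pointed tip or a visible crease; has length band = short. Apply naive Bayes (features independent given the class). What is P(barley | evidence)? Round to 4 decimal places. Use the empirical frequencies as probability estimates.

barley: (127/144) × (55/127) × (19/127) × (102/127) ≈ 0.045893
wheat: (17/144) × (4/17) × (13/17) × (7/17) ≈ 0.00874664
P(barley | x) = 0.045893 / 0.05463964 ≈ 0.8399

0.8399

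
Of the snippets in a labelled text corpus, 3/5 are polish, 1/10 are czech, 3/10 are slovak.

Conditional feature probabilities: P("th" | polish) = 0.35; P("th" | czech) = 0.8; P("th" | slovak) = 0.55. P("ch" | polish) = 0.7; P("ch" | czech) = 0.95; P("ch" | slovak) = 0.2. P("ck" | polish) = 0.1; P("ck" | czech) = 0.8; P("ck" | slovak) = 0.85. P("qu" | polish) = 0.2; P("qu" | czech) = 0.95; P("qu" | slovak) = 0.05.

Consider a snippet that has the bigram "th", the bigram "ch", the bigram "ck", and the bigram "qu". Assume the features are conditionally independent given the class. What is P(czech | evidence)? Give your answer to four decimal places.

polish: 0.6 × 0.35 × 0.7 × 0.1 × 0.2 = 0.00294
czech: 0.1 × 0.8 × 0.95 × 0.8 × 0.95 = 0.05776
slovak: 0.3 × 0.55 × 0.2 × 0.85 × 0.05 = 0.0014025
P(czech | x) = 0.05776 / 0.0621025 ≈ 0.9301

0.9301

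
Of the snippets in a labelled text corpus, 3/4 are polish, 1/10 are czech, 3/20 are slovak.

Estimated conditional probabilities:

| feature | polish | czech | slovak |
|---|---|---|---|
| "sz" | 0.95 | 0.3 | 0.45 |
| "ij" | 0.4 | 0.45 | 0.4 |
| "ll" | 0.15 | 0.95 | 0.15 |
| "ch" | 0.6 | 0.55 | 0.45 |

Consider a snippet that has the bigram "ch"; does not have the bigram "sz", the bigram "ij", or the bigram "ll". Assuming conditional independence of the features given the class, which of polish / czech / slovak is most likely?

polish: 0.75 × (1−0.95) × (1−0.4) × (1−0.15) × 0.6 = 0.011475
czech: 0.1 × (1−0.3) × (1−0.45) × (1−0.95) × 0.55 = 0.00105875
slovak: 0.15 × (1−0.45) × (1−0.4) × (1−0.15) × 0.45 = 0.01893375
Highest score → slovak.

slovak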